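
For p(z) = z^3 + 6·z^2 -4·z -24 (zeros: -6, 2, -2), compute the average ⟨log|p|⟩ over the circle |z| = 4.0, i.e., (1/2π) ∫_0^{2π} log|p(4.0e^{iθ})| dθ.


Zeros: -6, -2, 2; r = 4.0.
Inside |z| < r: -2, 2. Outside (|z| ≥ r): -6.
p(0) = -24, so log|p(0)| = log(24) = 3.1781.
Apply Jensen: I(r) = log|p(0)| + Σ_k log(r/|z_k|), summed over zeros inside |z| < r.
  log(r/|z_k|) for z_k = 2: log(4.0/2) = 0.6931
  log(r/|z_k|) for z_k = -2: log(4.0/2) = 0.6931
  Outside zeros (-6) contribute nothing to the Jensen sum.
Sum over inside zeros: 1.3863.
I(r) = log|p(0)| + (inside sum) = 3.1781 + 1.3863 = 4.5643.
Note: since some zeros are outside |z| ≤ r, the simplified n·log(r) form does NOT apply — only the inside zeros contribute.

I(r) ≈ 4.5643.


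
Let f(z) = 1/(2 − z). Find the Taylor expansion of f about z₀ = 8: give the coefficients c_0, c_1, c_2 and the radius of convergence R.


Let w = z − z₀, so z = z₀ + w.
Then 2 − z = 2 − (z₀ + w) = (2 − z₀) − w = -6 − w.
f(z) = 1/(-6 − w) = (1/(-6)) · 1/(1 − w/(-6)) = Σ_{n≥0} w^n / (-6)^(n+1).
So c_n = 1/(-6)^(n+1):
  c_0 = 1/(-6)^1 = -1/6.
  c_1 = 1/(-6)^2 = 1/36.
  c_2 = 1/(-6)^3 = -1/216.
The series is valid for |w/d| < 1, i.e. |z − z₀| < |d|.
Radius of convergence: R = |2 − z₀| = |-6| = 6 (distance from z₀ to the singularity z = 2).

c_0 = -1/6, c_1 = 1/36, c_2 = -1/216; R = 6.


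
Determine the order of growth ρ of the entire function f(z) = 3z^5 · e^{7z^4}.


M(r) = max_{|z|=r} |3|·|z|^5·|e^{7z^4}| = 3·r^5 · e^{7r^4} (the factors attain their maxima compatibly on |z|=r). Then log M(r) = log 3 + 5·log r + 7r^4, dominated by the last term, so log log M(r) ~ 4·log r. The polynomial factor 3z^5 contributes only a log r term and does not affect the order. ρ = 4.
Therefore ρ = 4.

Order ρ = 4.


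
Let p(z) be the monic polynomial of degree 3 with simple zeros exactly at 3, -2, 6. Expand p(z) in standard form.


The polynomial is p(z) = ∏_{α ∈ S} (z − α), where S = {3, -2, 6}.
Expanding the product yields: p(z) = z^3 -7·z^2 + 36.
The resulting polynomial has degree 3 and real coefficients as required.

p(z) = z^3 -7·z^2 + 36.


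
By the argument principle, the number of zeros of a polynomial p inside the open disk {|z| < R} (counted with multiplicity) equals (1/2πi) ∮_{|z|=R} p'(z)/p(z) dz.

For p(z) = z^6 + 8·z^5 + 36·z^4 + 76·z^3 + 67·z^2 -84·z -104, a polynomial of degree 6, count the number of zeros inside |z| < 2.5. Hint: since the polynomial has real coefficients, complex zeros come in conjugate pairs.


The zeros of p are: 1, -1, (-2 + 2i), (-2 - 2i), (-2 + 3i), (-2 - 3i).
Their magnitudes are: 1, 1, 2.828, 2.828, 3.606, 3.606.
Zeros with |z| < R = 2.5: 1, -1.
Count = 2.
By the argument principle, (1/2πi) ∮_{|z|=R} p'(z)/p(z) dz equals exactly this count.

Number of zeros inside |z| < 2.5: 2.


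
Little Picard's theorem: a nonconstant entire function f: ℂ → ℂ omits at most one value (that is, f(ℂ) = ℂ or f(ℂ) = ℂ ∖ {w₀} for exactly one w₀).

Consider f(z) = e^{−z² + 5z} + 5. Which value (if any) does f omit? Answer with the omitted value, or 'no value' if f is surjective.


Little Picard bounds the complement of f(ℂ) to at most one point.
The exponent g(z) = −z² + 5z is a nonconstant polynomial, hence surjective onto ℂ. So e^{g(z)} takes every value in {e^w : w ∈ ℂ} = ℂ ∖ {0}. Adding 5 shifts the range to ℂ ∖ {5}. f omits exactly 5.

Omitted value: 5.


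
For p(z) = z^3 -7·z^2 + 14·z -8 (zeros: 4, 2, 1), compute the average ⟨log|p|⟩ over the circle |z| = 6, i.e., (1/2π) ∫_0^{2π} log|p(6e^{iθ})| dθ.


Zeros: 1, 2, 4; r = 6.
Inside |z| < r: 1, 2, 4. Outside (|z| ≥ r): ∅.
p(0) = -8, so log|p(0)| = log(8) = 2.0794.
Apply Jensen: I(r) = log|p(0)| + Σ_k log(r/|z_k|), summed over zeros inside |z| < r.
  log(r/|z_k|) for z_k = 4: log(6/4) = 0.4055
  log(r/|z_k|) for z_k = 2: log(6/2) = 1.0986
  log(r/|z_k|) for z_k = 1: log(6/1) = 1.7918
Sum over inside zeros: 3.2958.
I(r) = log|p(0)| + (inside sum) = 2.0794 + 3.2958 = 5.3753.
Closed form (all zeros inside, monic): I(r) = n·log(r) = 3·log(6) = 5.3753. ✓

I(r) ≈ 5.3753.


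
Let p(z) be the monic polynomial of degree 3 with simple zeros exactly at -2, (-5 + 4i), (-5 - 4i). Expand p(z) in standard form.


The polynomial is p(z) = ∏_{α ∈ S} (z − α), where S = {-2, (-5 + 4i), (-5 - 4i)}.
Expanding the product yields: p(z) = z^3 + 12·z^2 + 61·z + 82.
Note conjugate pairs combine to real quadratics: (z − (-5+4i))(z − (-5−4i)) = z² + 10z + 41.
The resulting polynomial has degree 3 and real coefficients as required.

p(z) = z^3 + 12·z^2 + 61·z + 82.


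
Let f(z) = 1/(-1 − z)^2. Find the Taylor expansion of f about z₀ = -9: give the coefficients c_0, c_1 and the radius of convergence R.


Let w = z − z₀, so z = z₀ + w.
Then -1 − z = -1 − (z₀ + w) = (-1 − z₀) − w = 8 − w.
f(z) = 1/(8 − w)^2 = (1/(8)^2) · (1 − w/(8))^{−2}.
By the binomial series (1−u)^{−2} = Σ_{n≥0} C(n+1, 1) u^n for |u|<1, with u = w/(8):
  c_n = C(n+1, 1) / (8)^(n+2).
  c_0 = 1/(8)^2 = 1/64.
  c_1 = 2/(8)^3 = 1/256.
The series is valid for |w/d| < 1, i.e. |z − z₀| < |d|.
Radius of convergence: R = |-1 − z₀| = |8| = 8 (distance from z₀ to the singularity z = -1).

c_0 = 1/64, c_1 = 1/256; R = 8.


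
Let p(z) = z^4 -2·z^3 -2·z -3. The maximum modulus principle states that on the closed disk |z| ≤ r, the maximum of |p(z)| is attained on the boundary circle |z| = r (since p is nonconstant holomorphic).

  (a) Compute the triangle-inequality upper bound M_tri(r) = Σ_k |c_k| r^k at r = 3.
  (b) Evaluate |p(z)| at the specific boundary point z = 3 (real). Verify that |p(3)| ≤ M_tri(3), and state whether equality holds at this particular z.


Coefficients: c_0 = -3, c_1 = -2, c_2 = 0, c_3 = -2, c_4 = 1. Radius r = 3.
Part (a). Triangle bound: M_tri(r) = Σ_k |c_k| r^k
  = |-3|·3^0 + |-2|·3^1 + |0|·3^2 + |-2|·3^3 + |1|·3^4
  = 3 + 6 + 0 + 54 + 81 = 144.
This bounds M(r) := max_{|z|=r} |p(z)| from above; equality holds iff all terms c_k z^k can be made to align in phase at a single z on |z|=r.
Part (b). At z = 3 (real, on the circle |z| = r):
  p(3) = (-3)·3^0 + (-2)·3^1 + (0)·3^2 + (-2)·3^3 + (1)·3^4 = 18.
  |p(3)| = 18.
Check: |p(3)| = 18 ≤ 144 = M_tri(3). ✓ Equality does not hold at z = 3 (the coefficients have mixed signs, so the terms do not all align in phase there).

M_tri(3) = 144; |p(3)| = 18; equality at z=3: no.


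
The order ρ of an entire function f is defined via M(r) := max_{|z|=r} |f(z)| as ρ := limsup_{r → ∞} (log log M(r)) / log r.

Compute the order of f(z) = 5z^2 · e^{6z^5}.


M(r) = max_{|z|=r} |5|·|z|^2·|e^{6z^5}| = 5·r^2 · e^{6r^5} (the factors attain their maxima compatibly on |z|=r). Then log M(r) = log 5 + 2·log r + 6r^5, dominated by the last term, so log log M(r) ~ 5·log r. The polynomial factor 5z^2 contributes only a log r term and does not affect the order. ρ = 5.
Therefore ρ = 5.

Order ρ = 5.


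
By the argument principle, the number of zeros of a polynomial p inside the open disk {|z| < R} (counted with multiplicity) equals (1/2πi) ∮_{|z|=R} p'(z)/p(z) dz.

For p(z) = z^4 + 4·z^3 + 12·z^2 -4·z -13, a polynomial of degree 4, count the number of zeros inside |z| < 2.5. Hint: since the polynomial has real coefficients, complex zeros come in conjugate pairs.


The zeros of p are: (-2 + 3i), (-2 - 3i), 1, -1.
Their magnitudes are: 3.606, 3.606, 1, 1.
Zeros with |z| < R = 2.5: 1, -1.
Count = 2.
By the argument principle, (1/2πi) ∮_{|z|=R} p'(z)/p(z) dz equals exactly this count.

Number of zeros inside |z| < 2.5: 2.


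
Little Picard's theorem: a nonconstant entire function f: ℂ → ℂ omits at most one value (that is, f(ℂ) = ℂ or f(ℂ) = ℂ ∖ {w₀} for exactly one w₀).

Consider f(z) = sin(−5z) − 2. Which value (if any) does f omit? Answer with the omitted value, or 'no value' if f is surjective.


Little Picard bounds the complement of f(ℂ) to at most one point.
sin is entire and surjective onto ℂ: for every w ∈ ℂ, sin(ζ) = w has a solution ζ ∈ ℂ (e.g., via the complex inverse arcsin). With ζ = −5z this gives z = ζ/(-5). Then 1·sin(−5z) takes every value in 1·ℂ = ℂ, and adding -2 is a bijection of ℂ. So f is surjective and omits no value. (Note: only on the real line is sin bounded by [−1, 1].)

Omitted value: no value.


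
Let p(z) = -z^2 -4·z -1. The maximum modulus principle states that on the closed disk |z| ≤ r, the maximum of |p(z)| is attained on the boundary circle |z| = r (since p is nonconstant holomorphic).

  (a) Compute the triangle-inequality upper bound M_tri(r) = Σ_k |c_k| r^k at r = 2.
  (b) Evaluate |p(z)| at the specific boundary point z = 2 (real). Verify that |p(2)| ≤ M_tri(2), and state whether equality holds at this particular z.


Coefficients: c_0 = -1, c_1 = -4, c_2 = -1. Radius r = 2.
Part (a). Triangle bound: M_tri(r) = Σ_k |c_k| r^k
  = |-1|·2^0 + |-4|·2^1 + |-1|·2^2
  = 1 + 8 + 4 = 13.
This bounds M(r) := max_{|z|=r} |p(z)| from above; equality holds iff all terms c_k z^k can be made to align in phase at a single z on |z|=r.
Part (b). At z = 2 (real, on the circle |z| = r):
  p(2) = (-1)·2^0 + (-4)·2^1 + (-1)·2^2 = -13.
  |p(2)| = 13.
Since all nonzero coefficients share the same sign, |p(2)| = 13 = M_tri(2); the triangle bound is attained at z = 2, so in fact M(r) = 13.

M_tri(2) = 13; |p(2)| = 13; equality at z=2: yes.


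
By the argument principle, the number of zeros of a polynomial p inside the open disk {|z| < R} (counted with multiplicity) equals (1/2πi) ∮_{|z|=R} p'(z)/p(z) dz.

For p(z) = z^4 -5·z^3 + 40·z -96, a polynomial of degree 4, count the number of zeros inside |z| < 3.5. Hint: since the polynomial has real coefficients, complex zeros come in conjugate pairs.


The zeros of p are: (2 + 2i), (2 - 2i), 4, -3.
Their magnitudes are: 2.828, 2.828, 4, 3.
Zeros with |z| < R = 3.5: (2 + 2i), (2 - 2i), -3.
Count = 3.
By the argument principle, (1/2πi) ∮_{|z|=R} p'(z)/p(z) dz equals exactly this count.

Number of zeros inside |z| < 3.5: 3.


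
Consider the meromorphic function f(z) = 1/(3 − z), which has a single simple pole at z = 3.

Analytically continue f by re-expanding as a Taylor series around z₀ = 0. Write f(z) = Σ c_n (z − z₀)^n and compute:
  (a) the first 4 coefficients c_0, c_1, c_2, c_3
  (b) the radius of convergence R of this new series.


Let w = z − z₀, so z = z₀ + w.
Then 3 − z = 3 − (z₀ + w) = (3 − z₀) − w = 3 − w.
f(z) = 1/(3 − w) = (1/(3)) · 1/(1 − w/(3)) = Σ_{n≥0} w^n / (3)^(n+1).
So c_n = 1/(3)^(n+1):
  c_0 = 1/(3)^1 = 1/3.
  c_1 = 1/(3)^2 = 1/9.
  c_2 = 1/(3)^3 = 1/27.
  c_3 = 1/(3)^4 = 1/81.
The series is valid for |w/d| < 1, i.e. |z − z₀| < |d|.
Radius of convergence: R = |3 − z₀| = |3| = 3 (distance from z₀ to the singularity z = 3).

c_0 = 1/3, c_1 = 1/9, c_2 = 1/27, c_3 = 1/81; R = 3.


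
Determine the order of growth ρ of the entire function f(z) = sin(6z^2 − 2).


Write sin(w) = (e^{iw} ± e^{−iw})/(2 or 2i), so |sin(w)| ≤ e^{|w|}. With w = 6z^2 − 2, |w| ≤ 6r^2 + 2 on |z|=r, giving M(r) ≤ e^{6r^2 + 2} and ρ ≤ 2. For the lower bound, choose z on |z|=r with 6z^2 purely imaginary of modulus 6r^2; then |sin(6z^2 − 2)| grows like e^{6r^2}/2, so ρ ≥ 2. Hence ρ = 2.
Therefore ρ = 2.

Order ρ = 2.


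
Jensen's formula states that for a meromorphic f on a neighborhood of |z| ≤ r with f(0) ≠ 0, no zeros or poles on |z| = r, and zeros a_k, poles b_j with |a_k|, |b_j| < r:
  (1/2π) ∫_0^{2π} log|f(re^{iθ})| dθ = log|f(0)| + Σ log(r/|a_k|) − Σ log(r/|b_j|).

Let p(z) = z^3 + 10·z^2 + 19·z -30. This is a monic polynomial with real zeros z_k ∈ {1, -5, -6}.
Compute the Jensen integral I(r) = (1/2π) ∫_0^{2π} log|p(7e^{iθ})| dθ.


Zeros: -6, -5, 1; r = 7.
Inside |z| < r: -6, -5, 1. Outside (|z| ≥ r): ∅.
p(0) = -30, so log|p(0)| = log(30) = 3.4012.
Apply Jensen: I(r) = log|p(0)| + Σ_k log(r/|z_k|), summed over zeros inside |z| < r.
  log(r/|z_k|) for z_k = 1: log(7/1) = 1.9459
  log(r/|z_k|) for z_k = -5: log(7/5) = 0.3365
  log(r/|z_k|) for z_k = -6: log(7/6) = 0.1542
Sum over inside zeros: 2.4365.
I(r) = log|p(0)| + (inside sum) = 3.4012 + 2.4365 = 5.8377.
Closed form (all zeros inside, monic): I(r) = n·log(r) = 3·log(7) = 5.8377. ✓

I(r) ≈ 5.8377.


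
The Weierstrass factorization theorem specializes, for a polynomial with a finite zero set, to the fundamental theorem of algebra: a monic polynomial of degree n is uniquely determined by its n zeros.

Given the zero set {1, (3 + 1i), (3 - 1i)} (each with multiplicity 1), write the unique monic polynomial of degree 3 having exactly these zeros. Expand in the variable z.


The polynomial is p(z) = ∏_{α ∈ S} (z − α), where S = {1, (3 + 1i), (3 - 1i)}.
Expanding the product yields: p(z) = z^3 -7·z^2 + 16·z -10.
Note conjugate pairs combine to real quadratics: (z − (3+1i))(z − (3−1i)) = z² − 6z + 10.
The resulting polynomial has degree 3 and real coefficients as required.

p(z) = z^3 -7·z^2 + 16·z -10.


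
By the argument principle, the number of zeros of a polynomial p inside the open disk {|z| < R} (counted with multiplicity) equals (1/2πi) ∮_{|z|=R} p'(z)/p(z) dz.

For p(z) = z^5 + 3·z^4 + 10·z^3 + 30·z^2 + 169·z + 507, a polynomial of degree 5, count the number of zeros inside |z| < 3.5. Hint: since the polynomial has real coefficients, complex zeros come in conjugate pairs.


The zeros of p are: (-2 + 3i), (-2 - 3i), -3, (2 + 3i), (2 - 3i).
Their magnitudes are: 3.606, 3.606, 3, 3.606, 3.606.
Zeros with |z| < R = 3.5: -3.
Count = 1.
By the argument principle, (1/2πi) ∮_{|z|=R} p'(z)/p(z) dz equals exactly this count.

Number of zeros inside |z| < 3.5: 1.


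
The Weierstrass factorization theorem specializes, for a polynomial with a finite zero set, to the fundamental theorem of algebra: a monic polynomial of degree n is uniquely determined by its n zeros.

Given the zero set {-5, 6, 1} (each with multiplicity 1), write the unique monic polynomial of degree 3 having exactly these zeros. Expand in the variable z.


The polynomial is p(z) = ∏_{α ∈ S} (z − α), where S = {-5, 6, 1}.
Expanding the product yields: p(z) = z^3 -2·z^2 -29·z + 30.
The resulting polynomial has degree 3 and real coefficients as required.

p(z) = z^3 -2·z^2 -29·z + 30.


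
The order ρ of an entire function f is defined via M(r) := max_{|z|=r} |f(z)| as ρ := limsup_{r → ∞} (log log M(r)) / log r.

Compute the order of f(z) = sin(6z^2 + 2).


Write sin(w) = (e^{iw} ± e^{−iw})/(2 or 2i), so |sin(w)| ≤ e^{|w|}. With w = 6z^2 + 2, |w| ≤ 6r^2 + 2 on |z|=r, giving M(r) ≤ e^{6r^2 + 2} and ρ ≤ 2. For the lower bound, choose z on |z|=r with 6z^2 purely imaginary of modulus 6r^2; then |sin(6z^2 + 2)| grows like e^{6r^2}/2, so ρ ≥ 2. Hence ρ = 2.
Therefore ρ = 2.

Order ρ = 2.


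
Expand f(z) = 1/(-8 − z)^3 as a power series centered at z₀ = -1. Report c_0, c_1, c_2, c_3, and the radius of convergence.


Let w = z − z₀, so z = z₀ + w.
Then -8 − z = -8 − (z₀ + w) = (-8 − z₀) − w = -7 − w.
f(z) = 1/(-7 − w)^3 = (1/(-7)^3) · (1 − w/(-7))^{−3}.
By the binomial series (1−u)^{−3} = Σ_{n≥0} C(n+2, 2) u^n for |u|<1, with u = w/(-7):
  c_n = C(n+2, 2) / (-7)^(n+3).
  c_0 = 1/(-7)^3 = -1/343.
  c_1 = 3/(-7)^4 = 3/2401.
  c_2 = 6/(-7)^5 = -6/16807.
  c_3 = 10/(-7)^6 = 10/117649.
The series is valid for |w/d| < 1, i.e. |z − z₀| < |d|.
Radius of convergence: R = |-8 − z₀| = |-7| = 7 (distance from z₀ to the singularity z = -8).

c_0 = -1/343, c_1 = 3/2401, c_2 = -6/16807, c_3 = 10/117649; R = 7.


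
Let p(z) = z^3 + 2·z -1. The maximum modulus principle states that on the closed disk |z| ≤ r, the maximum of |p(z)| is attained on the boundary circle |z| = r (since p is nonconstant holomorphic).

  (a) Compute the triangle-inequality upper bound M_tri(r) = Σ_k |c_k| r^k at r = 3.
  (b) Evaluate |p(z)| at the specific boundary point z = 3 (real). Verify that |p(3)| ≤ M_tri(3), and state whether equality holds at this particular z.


Coefficients: c_0 = -1, c_1 = 2, c_2 = 0, c_3 = 1. Radius r = 3.
Part (a). Triangle bound: M_tri(r) = Σ_k |c_k| r^k
  = |-1|·3^0 + |2|·3^1 + |0|·3^2 + |1|·3^3
  = 1 + 6 + 0 + 27 = 34.
This bounds M(r) := max_{|z|=r} |p(z)| from above; equality holds iff all terms c_k z^k can be made to align in phase at a single z on |z|=r.
Part (b). At z = 3 (real, on the circle |z| = r):
  p(3) = (-1)·3^0 + (2)·3^1 + (0)·3^2 + (1)·3^3 = 32.
  |p(3)| = 32.
Check: |p(3)| = 32 ≤ 34 = M_tri(3). ✓ Equality does not hold at z = 3 (the coefficients have mixed signs, so the terms do not all align in phase there).

M_tri(3) = 34; |p(3)| = 32; equality at z=3: no.


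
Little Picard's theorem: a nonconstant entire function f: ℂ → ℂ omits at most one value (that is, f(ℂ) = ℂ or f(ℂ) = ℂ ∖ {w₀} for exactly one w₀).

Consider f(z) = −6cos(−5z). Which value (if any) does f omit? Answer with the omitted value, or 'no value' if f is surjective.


Little Picard bounds the complement of f(ℂ) to at most one point.
cos is entire and surjective onto ℂ: for every w ∈ ℂ, cos(ζ) = w has a solution ζ ∈ ℂ (e.g., via the complex inverse arccos). With ζ = −5z this gives z = ζ/(-5). Then -6·cos(−5z) takes every value in -6·ℂ = ℂ, and adding 0 is a bijection of ℂ. So f is surjective and omits no value. (Note: only on the real line is cos bounded by [−1, 1].)

Omitted value: no value.


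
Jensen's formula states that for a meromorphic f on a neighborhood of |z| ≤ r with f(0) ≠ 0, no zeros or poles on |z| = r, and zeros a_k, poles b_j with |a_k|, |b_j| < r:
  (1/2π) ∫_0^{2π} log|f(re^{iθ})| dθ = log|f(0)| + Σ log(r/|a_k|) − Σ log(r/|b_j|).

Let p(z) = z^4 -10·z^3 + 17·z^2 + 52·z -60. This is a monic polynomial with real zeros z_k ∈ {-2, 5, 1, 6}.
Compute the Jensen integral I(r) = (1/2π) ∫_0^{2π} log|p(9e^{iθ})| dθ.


Zeros: -2, 1, 5, 6; r = 9.
Inside |z| < r: -2, 1, 5, 6. Outside (|z| ≥ r): ∅.
p(0) = -60, so log|p(0)| = log(60) = 4.0943.
Apply Jensen: I(r) = log|p(0)| + Σ_k log(r/|z_k|), summed over zeros inside |z| < r.
  log(r/|z_k|) for z_k = -2: log(9/2) = 1.5041
  log(r/|z_k|) for z_k = 5: log(9/5) = 0.5878
  log(r/|z_k|) for z_k = 1: log(9/1) = 2.1972
  log(r/|z_k|) for z_k = 6: log(9/6) = 0.4055
Sum over inside zeros: 4.6946.
I(r) = log|p(0)| + (inside sum) = 4.0943 + 4.6946 = 8.7889.
Closed form (all zeros inside, monic): I(r) = n·log(r) = 4·log(9) = 8.7889. ✓

I(r) ≈ 8.7889.


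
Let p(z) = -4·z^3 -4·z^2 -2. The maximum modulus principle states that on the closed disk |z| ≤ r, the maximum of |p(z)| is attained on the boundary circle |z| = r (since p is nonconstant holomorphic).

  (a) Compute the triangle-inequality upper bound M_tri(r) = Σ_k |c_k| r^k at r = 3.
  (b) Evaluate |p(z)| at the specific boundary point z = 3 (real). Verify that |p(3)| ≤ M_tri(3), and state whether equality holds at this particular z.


Coefficients: c_0 = -2, c_1 = 0, c_2 = -4, c_3 = -4. Radius r = 3.
Part (a). Triangle bound: M_tri(r) = Σ_k |c_k| r^k
  = |-2|·3^0 + |0|·3^1 + |-4|·3^2 + |-4|·3^3
  = 2 + 0 + 36 + 108 = 146.
This bounds M(r) := max_{|z|=r} |p(z)| from above; equality holds iff all terms c_k z^k can be made to align in phase at a single z on |z|=r.
Part (b). At z = 3 (real, on the circle |z| = r):
  p(3) = (-2)·3^0 + (0)·3^1 + (-4)·3^2 + (-4)·3^3 = -146.
  |p(3)| = 146.
Since all nonzero coefficients share the same sign, |p(3)| = 146 = M_tri(3); the triangle bound is attained at z = 3, so in fact M(r) = 146.

M_tri(3) = 146; |p(3)| = 146; equality at z=3: yes.


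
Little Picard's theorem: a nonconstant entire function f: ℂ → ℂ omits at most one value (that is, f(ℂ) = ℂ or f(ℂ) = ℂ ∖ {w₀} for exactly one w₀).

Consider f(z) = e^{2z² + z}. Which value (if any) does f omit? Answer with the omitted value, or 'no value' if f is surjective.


Little Picard bounds the complement of f(ℂ) to at most one point.
The exponent g(z) = 2z² + z is a nonconstant polynomial, hence surjective onto ℂ. So e^{g(z)} takes every value in {e^w : w ∈ ℂ} = ℂ ∖ {0}. Adding 0 shifts the range to ℂ ∖ {0}. f omits exactly 0.

Omitted value: 0.


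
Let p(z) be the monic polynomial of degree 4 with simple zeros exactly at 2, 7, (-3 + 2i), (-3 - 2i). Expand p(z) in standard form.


The polynomial is p(z) = ∏_{α ∈ S} (z − α), where S = {2, 7, (-3 + 2i), (-3 - 2i)}.
Expanding the product yields: p(z) = z^4 -3·z^3 -27·z^2 -33·z + 182.
Note conjugate pairs combine to real quadratics: (z − (-3+2i))(z − (-3−2i)) = z² + 6z + 13.
The resulting polynomial has degree 4 and real coefficients as required.

p(z) = z^4 -3·z^3 -27·z^2 -33·z + 182.


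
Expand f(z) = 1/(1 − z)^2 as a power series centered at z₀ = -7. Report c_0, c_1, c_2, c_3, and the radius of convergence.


Let w = z − z₀, so z = z₀ + w.
Then 1 − z = 1 − (z₀ + w) = (1 − z₀) − w = 8 − w.
f(z) = 1/(8 − w)^2 = (1/(8)^2) · (1 − w/(8))^{−2}.
By the binomial series (1−u)^{−2} = Σ_{n≥0} C(n+1, 1) u^n for |u|<1, with u = w/(8):
  c_n = C(n+1, 1) / (8)^(n+2).
  c_0 = 1/(8)^2 = 1/64.
  c_1 = 2/(8)^3 = 1/256.
  c_2 = 3/(8)^4 = 3/4096.
  c_3 = 4/(8)^5 = 1/8192.
The series is valid for |w/d| < 1, i.e. |z − z₀| < |d|.
Radius of convergence: R = |1 − z₀| = |8| = 8 (distance from z₀ to the singularity z = 1).

c_0 = 1/64, c_1 = 1/256, c_2 = 3/4096, c_3 = 1/8192; R = 8.


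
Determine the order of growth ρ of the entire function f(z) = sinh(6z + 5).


sinh(w) is a linear combination of e^{iw} and e^{−iw} (or e^w, e^{−w} in the hyperbolic case), so |sinh(w)| ≤ e^{|w|}. With w = 6z + 5, |w| ≤ 6|z| + 5 = 6r + 5 on |z| = r, giving M(r) ≤ e^{6r + 5}, so ρ ≤ 1. On a suitable ray (z = it for sin/cos; z = t for sinh/cosh, t real → ∞), |sinh(6z + 5)| grows like e^{6|t|}/2, so ρ ≥ 1. Hence ρ = 1.
Therefore ρ = 1.

Order ρ = 1.


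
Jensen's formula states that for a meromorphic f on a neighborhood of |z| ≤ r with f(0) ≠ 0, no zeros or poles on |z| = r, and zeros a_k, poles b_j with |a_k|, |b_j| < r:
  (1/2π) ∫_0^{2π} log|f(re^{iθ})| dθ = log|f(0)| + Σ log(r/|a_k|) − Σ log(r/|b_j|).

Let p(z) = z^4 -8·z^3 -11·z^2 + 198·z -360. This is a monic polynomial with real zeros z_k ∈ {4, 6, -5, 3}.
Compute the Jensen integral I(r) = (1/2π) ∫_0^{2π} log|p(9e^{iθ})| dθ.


Zeros: -5, 3, 4, 6; r = 9.
Inside |z| < r: -5, 3, 4, 6. Outside (|z| ≥ r): ∅.
p(0) = -360, so log|p(0)| = log(360) = 5.8861.
Apply Jensen: I(r) = log|p(0)| + Σ_k log(r/|z_k|), summed over zeros inside |z| < r.
  log(r/|z_k|) for z_k = 4: log(9/4) = 0.8109
  log(r/|z_k|) for z_k = 6: log(9/6) = 0.4055
  log(r/|z_k|) for z_k = -5: log(9/5) = 0.5878
  log(r/|z_k|) for z_k = 3: log(9/3) = 1.0986
Sum over inside zeros: 2.9028.
I(r) = log|p(0)| + (inside sum) = 5.8861 + 2.9028 = 8.7889.
Closed form (all zeros inside, monic): I(r) = n·log(r) = 4·log(9) = 8.7889. ✓

I(r) ≈ 8.7889.


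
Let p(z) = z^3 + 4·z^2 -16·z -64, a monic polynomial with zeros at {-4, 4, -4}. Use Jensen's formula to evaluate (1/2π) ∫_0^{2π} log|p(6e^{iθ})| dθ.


Zeros: -4, -4, 4; r = 6.
Inside |z| < r: -4, -4, 4. Outside (|z| ≥ r): ∅.
p(0) = -64, so log|p(0)| = log(64) = 4.1589.
Apply Jensen: I(r) = log|p(0)| + Σ_k log(r/|z_k|), summed over zeros inside |z| < r.
  log(r/|z_k|) for z_k = -4: log(6/4) = 0.4055
  log(r/|z_k|) for z_k = 4: log(6/4) = 0.4055
  log(r/|z_k|) for z_k = -4: log(6/4) = 0.4055
Sum over inside zeros: 1.2164.
I(r) = log|p(0)| + (inside sum) = 4.1589 + 1.2164 = 5.3753.
Closed form (all zeros inside, monic): I(r) = n·log(r) = 3·log(6) = 5.3753. ✓

I(r) ≈ 5.3753.


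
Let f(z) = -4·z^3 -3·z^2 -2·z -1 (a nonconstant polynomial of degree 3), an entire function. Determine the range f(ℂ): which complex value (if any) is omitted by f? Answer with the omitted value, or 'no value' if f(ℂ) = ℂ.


Little Picard bounds the complement of f(ℂ) to at most one point.
For every w ∈ ℂ, the equation p(z) − w = 0 is a nonconstant polynomial in z and hence has at least one root by the fundamental theorem of algebra. So p is surjective onto ℂ, omitting no value.

Omitted value: no value.


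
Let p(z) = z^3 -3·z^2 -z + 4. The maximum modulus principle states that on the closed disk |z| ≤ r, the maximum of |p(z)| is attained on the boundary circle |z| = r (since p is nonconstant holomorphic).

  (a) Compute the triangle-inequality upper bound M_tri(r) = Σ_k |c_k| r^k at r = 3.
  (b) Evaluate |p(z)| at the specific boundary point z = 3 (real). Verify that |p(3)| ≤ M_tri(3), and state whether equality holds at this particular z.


Coefficients: c_0 = 4, c_1 = -1, c_2 = -3, c_3 = 1. Radius r = 3.
Part (a). Triangle bound: M_tri(r) = Σ_k |c_k| r^k
  = |4|·3^0 + |-1|·3^1 + |-3|·3^2 + |1|·3^3
  = 4 + 3 + 27 + 27 = 61.
This bounds M(r) := max_{|z|=r} |p(z)| from above; equality holds iff all terms c_k z^k can be made to align in phase at a single z on |z|=r.
Part (b). At z = 3 (real, on the circle |z| = r):
  p(3) = (4)·3^0 + (-1)·3^1 + (-3)·3^2 + (1)·3^3 = 1.
  |p(3)| = 1.
Check: |p(3)| = 1 ≤ 61 = M_tri(3). ✓ Equality does not hold at z = 3 (the coefficients have mixed signs, so the terms do not all align in phase there).

M_tri(3) = 61; |p(3)| = 1; equality at z=3: no.


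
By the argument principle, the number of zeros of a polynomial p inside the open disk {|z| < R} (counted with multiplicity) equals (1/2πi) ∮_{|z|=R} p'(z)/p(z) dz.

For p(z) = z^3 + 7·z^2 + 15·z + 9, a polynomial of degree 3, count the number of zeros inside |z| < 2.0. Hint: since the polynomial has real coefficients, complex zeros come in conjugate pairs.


The zeros of p are: -3, -3, -1.
Their magnitudes are: 3, 3, 1.
Zeros with |z| < R = 2.0: -1.
Count = 1.
By the argument principle, (1/2πi) ∮_{|z|=R} p'(z)/p(z) dz equals exactly this count.

Number of zeros inside |z| < 2.0: 1.


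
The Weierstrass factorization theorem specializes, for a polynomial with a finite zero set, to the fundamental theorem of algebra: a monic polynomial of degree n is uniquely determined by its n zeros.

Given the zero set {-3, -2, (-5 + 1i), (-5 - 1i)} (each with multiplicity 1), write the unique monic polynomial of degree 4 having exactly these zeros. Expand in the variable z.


The polynomial is p(z) = ∏_{α ∈ S} (z − α), where S = {-3, -2, (-5 + 1i), (-5 - 1i)}.
Expanding the product yields: p(z) = z^4 + 15·z^3 + 82·z^2 + 190·z + 156.
Note conjugate pairs combine to real quadratics: (z − (-5+1i))(z − (-5−1i)) = z² + 10z + 26.
The resulting polynomial has degree 4 and real coefficients as required.

p(z) = z^4 + 15·z^3 + 82·z^2 + 190·z + 156.


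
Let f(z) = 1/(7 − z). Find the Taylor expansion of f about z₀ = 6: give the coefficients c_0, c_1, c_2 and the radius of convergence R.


Let w = z − z₀, so z = z₀ + w.
Then 7 − z = 7 − (z₀ + w) = (7 − z₀) − w = 1 − w.
f(z) = 1/(1 − w) = (1/(1)) · 1/(1 − w/(1)) = Σ_{n≥0} w^n / (1)^(n+1).
So c_n = 1/(1)^(n+1):
  c_0 = 1/(1)^1 = 1.
  c_1 = 1/(1)^2 = 1.
  c_2 = 1/(1)^3 = 1.
The series is valid for |w/d| < 1, i.e. |z − z₀| < |d|.
Radius of convergence: R = |7 − z₀| = |1| = 1 (distance from z₀ to the singularity z = 7).

c_0 = 1, c_1 = 1, c_2 = 1; R = 1.


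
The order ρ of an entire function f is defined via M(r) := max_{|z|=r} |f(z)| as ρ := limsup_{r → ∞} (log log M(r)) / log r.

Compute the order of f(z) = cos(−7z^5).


Write cos(w) = (e^{iw} ± e^{−iw})/(2 or 2i), so |cos(w)| ≤ e^{|w|}. With w = −7z^5, |w| ≤ 7r^5 + 0 on |z|=r, giving M(r) ≤ e^{7r^5 + 0} and ρ ≤ 5. For the lower bound, choose z on |z|=r with -7z^5 purely imaginary of modulus 7r^5; then |cos(−7z^5)| grows like e^{7r^5}/2, so ρ ≥ 5. Hence ρ = 5.
Therefore ρ = 5.

Order ρ = 5.


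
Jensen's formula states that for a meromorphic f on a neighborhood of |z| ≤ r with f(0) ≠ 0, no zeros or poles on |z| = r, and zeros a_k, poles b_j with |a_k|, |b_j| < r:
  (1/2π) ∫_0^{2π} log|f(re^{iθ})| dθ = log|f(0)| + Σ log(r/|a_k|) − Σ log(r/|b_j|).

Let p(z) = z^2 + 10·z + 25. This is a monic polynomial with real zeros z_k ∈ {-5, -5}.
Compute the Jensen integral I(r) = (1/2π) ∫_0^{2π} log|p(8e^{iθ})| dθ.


Zeros: -5, -5; r = 8.
Inside |z| < r: -5, -5. Outside (|z| ≥ r): ∅.
p(0) = 25, so log|p(0)| = log(25) = 3.2189.
Apply Jensen: I(r) = log|p(0)| + Σ_k log(r/|z_k|), summed over zeros inside |z| < r.
  log(r/|z_k|) for z_k = -5: log(8/5) = 0.4700
  log(r/|z_k|) for z_k = -5: log(8/5) = 0.4700
Sum over inside zeros: 0.9400.
I(r) = log|p(0)| + (inside sum) = 3.2189 + 0.9400 = 4.1589.
Closed form (all zeros inside, monic): I(r) = n·log(r) = 2·log(8) = 4.1589. ✓

I(r) ≈ 4.1589.


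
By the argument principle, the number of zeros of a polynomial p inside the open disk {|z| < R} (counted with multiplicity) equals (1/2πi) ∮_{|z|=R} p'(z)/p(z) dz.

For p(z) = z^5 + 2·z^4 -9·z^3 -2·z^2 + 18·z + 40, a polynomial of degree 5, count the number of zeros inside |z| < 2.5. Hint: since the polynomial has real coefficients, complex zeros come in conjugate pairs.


The zeros of p are: -4, (-1 + 1i), (-1 - 1i), (2 + 1i), (2 - 1i).
Their magnitudes are: 4, 1.414, 1.414, 2.236, 2.236.
Zeros with |z| < R = 2.5: (-1 + 1i), (-1 - 1i), (2 + 1i), (2 - 1i).
Count = 4.
By the argument principle, (1/2πi) ∮_{|z|=R} p'(z)/p(z) dz equals exactly this count.

Number of zeros inside |z| < 2.5: 4.


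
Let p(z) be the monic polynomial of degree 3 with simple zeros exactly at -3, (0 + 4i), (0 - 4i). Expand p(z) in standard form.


The polynomial is p(z) = ∏_{α ∈ S} (z − α), where S = {-3, (0 + 4i), (0 - 4i)}.
Expanding the product yields: p(z) = z^3 + 3·z^2 + 16·z + 48.
Note conjugate pairs combine to real quadratics: (z − (0+4i))(z − (0−4i)) = z² + 16.
The resulting polynomial has degree 3 and real coefficients as required.

p(z) = z^3 + 3·z^2 + 16·z + 48.


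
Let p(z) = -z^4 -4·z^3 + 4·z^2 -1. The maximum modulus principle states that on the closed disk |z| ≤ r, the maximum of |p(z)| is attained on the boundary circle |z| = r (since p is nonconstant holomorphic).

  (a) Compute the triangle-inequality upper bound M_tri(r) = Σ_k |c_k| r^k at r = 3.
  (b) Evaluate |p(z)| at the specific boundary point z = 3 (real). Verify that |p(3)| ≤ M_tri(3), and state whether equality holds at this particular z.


Coefficients: c_0 = -1, c_1 = 0, c_2 = 4, c_3 = -4, c_4 = -1. Radius r = 3.
Part (a). Triangle bound: M_tri(r) = Σ_k |c_k| r^k
  = |-1|·3^0 + |0|·3^1 + |4|·3^2 + |-4|·3^3 + |-1|·3^4
  = 1 + 0 + 36 + 108 + 81 = 226.
This bounds M(r) := max_{|z|=r} |p(z)| from above; equality holds iff all terms c_k z^k can be made to align in phase at a single z on |z|=r.
Part (b). At z = 3 (real, on the circle |z| = r):
  p(3) = (-1)·3^0 + (0)·3^1 + (4)·3^2 + (-4)·3^3 + (-1)·3^4 = -154.
  |p(3)| = 154.
Check: |p(3)| = 154 ≤ 226 = M_tri(3). ✓ Equality does not hold at z = 3 (the coefficients have mixed signs, so the terms do not all align in phase there).

M_tri(3) = 226; |p(3)| = 154; equality at z=3: no.


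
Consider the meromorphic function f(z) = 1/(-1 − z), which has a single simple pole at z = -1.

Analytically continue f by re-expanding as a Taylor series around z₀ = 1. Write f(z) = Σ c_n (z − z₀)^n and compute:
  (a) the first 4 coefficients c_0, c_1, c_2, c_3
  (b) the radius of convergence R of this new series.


Let w = z − z₀, so z = z₀ + w.
Then -1 − z = -1 − (z₀ + w) = (-1 − z₀) − w = -2 − w.
f(z) = 1/(-2 − w) = (1/(-2)) · 1/(1 − w/(-2)) = Σ_{n≥0} w^n / (-2)^(n+1).
So c_n = 1/(-2)^(n+1):
  c_0 = 1/(-2)^1 = -1/2.
  c_1 = 1/(-2)^2 = 1/4.
  c_2 = 1/(-2)^3 = -1/8.
  c_3 = 1/(-2)^4 = 1/16.
The series is valid for |w/d| < 1, i.e. |z − z₀| < |d|.
Radius of convergence: R = |-1 − z₀| = |-2| = 2 (distance from z₀ to the singularity z = -1).

c_0 = -1/2, c_1 = 1/4, c_2 = -1/8, c_3 = 1/16; R = 2.


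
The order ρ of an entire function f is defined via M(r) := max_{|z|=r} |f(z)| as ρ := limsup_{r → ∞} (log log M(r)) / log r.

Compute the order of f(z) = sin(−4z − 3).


sin(w) is a linear combination of e^{iw} and e^{−iw} (or e^w, e^{−w} in the hyperbolic case), so |sin(w)| ≤ e^{|w|}. With w = −4z − 3, |w| ≤ 4|z| + 3 = 4r + 3 on |z| = r, giving M(r) ≤ e^{4r + 3}, so ρ ≤ 1. On a suitable ray (z = it for sin/cos; z = t for sinh/cosh, t real → ∞), |sin(−4z − 3)| grows like e^{4|t|}/2, so ρ ≥ 1. Hence ρ = 1.
Therefore ρ = 1.

Order ρ = 1.


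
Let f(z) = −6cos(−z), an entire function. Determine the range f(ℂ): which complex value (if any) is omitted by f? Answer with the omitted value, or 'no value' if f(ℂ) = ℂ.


Little Picard bounds the complement of f(ℂ) to at most one point.
cos is entire and surjective onto ℂ: for every w ∈ ℂ, cos(ζ) = w has a solution ζ ∈ ℂ (e.g., via the complex inverse arccos). With ζ = −z this gives z = ζ/(-1). Then -6·cos(−z) takes every value in -6·ℂ = ℂ, and adding 0 is a bijection of ℂ. So f is surjective and omits no value. (Note: only on the real line is cos bounded by [−1, 1].)

Omitted value: no value.


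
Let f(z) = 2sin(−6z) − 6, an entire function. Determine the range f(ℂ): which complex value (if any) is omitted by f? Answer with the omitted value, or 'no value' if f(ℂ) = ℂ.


Little Picard bounds the complement of f(ℂ) to at most one point.
sin is entire and surjective onto ℂ: for every w ∈ ℂ, sin(ζ) = w has a solution ζ ∈ ℂ (e.g., via the complex inverse arcsin). With ζ = −6z this gives z = ζ/(-6). Then 2·sin(−6z) takes every value in 2·ℂ = ℂ, and adding -6 is a bijection of ℂ. So f is surjective and omits no value. (Note: only on the real line is sin bounded by [−1, 1].)

Omitted value: no value.


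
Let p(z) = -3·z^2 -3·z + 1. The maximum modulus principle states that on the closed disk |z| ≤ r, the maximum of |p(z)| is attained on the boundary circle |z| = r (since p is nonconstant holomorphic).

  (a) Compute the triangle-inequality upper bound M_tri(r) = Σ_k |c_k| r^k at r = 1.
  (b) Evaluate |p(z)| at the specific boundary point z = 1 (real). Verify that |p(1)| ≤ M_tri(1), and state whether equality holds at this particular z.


Coefficients: c_0 = 1, c_1 = -3, c_2 = -3. Radius r = 1.
Part (a). Triangle bound: M_tri(r) = Σ_k |c_k| r^k
  = |1|·1^0 + |-3|·1^1 + |-3|·1^2
  = 1 + 3 + 3 = 7.
This bounds M(r) := max_{|z|=r} |p(z)| from above; equality holds iff all terms c_k z^k can be made to align in phase at a single z on |z|=r.
Part (b). At z = 1 (real, on the circle |z| = r):
  p(1) = (1)·1^0 + (-3)·1^1 + (-3)·1^2 = -5.
  |p(1)| = 5.
Check: |p(1)| = 5 ≤ 7 = M_tri(1). ✓ Equality does not hold at z = 1 (the coefficients have mixed signs, so the terms do not all align in phase there).

M_tri(1) = 7; |p(1)| = 5; equality at z=1: no.


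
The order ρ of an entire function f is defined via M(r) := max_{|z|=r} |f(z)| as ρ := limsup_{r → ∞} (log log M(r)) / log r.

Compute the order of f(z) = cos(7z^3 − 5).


Write cos(w) = (e^{iw} ± e^{−iw})/(2 or 2i), so |cos(w)| ≤ e^{|w|}. With w = 7z^3 − 5, |w| ≤ 7r^3 + 5 on |z|=r, giving M(r) ≤ e^{7r^3 + 5} and ρ ≤ 3. For the lower bound, choose z on |z|=r with 7z^3 purely imaginary of modulus 7r^3; then |cos(7z^3 − 5)| grows like e^{7r^3}/2, so ρ ≥ 3. Hence ρ = 3.
Therefore ρ = 3.

Order ρ = 3.


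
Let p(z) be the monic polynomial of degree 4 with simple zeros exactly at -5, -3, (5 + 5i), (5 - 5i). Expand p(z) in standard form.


The polynomial is p(z) = ∏_{α ∈ S} (z − α), where S = {-5, -3, (5 + 5i), (5 - 5i)}.
Expanding the product yields: p(z) = z^4 -2·z^3 -15·z^2 + 250·z + 750.
Note conjugate pairs combine to real quadratics: (z − (5+5i))(z − (5−5i)) = z² − 10z + 50.
The resulting polynomial has degree 4 and real coefficients as required.

p(z) = z^4 -2·z^3 -15·z^2 + 250·z + 750.


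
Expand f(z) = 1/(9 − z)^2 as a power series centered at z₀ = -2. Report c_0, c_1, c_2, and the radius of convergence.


Let w = z − z₀, so z = z₀ + w.
Then 9 − z = 9 − (z₀ + w) = (9 − z₀) − w = 11 − w.
f(z) = 1/(11 − w)^2 = (1/(11)^2) · (1 − w/(11))^{−2}.
By the binomial series (1−u)^{−2} = Σ_{n≥0} C(n+1, 1) u^n for |u|<1, with u = w/(11):
  c_n = C(n+1, 1) / (11)^(n+2).
  c_0 = 1/(11)^2 = 1/121.
  c_1 = 2/(11)^3 = 2/1331.
  c_2 = 3/(11)^4 = 3/14641.
The series is valid for |w/d| < 1, i.e. |z − z₀| < |d|.
Radius of convergence: R = |9 − z₀| = |11| = 11 (distance from z₀ to the singularity z = 9).

c_0 = 1/121, c_1 = 2/1331, c_2 = 3/14641; R = 11.


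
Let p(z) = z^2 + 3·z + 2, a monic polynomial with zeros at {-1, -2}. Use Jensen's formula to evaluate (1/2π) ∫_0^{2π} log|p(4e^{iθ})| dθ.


Zeros: -2, -1; r = 4.
Inside |z| < r: -2, -1. Outside (|z| ≥ r): ∅.
p(0) = 2, so log|p(0)| = log(2) = 0.6931.
Apply Jensen: I(r) = log|p(0)| + Σ_k log(r/|z_k|), summed over zeros inside |z| < r.
  log(r/|z_k|) for z_k = -1: log(4/1) = 1.3863
  log(r/|z_k|) for z_k = -2: log(4/2) = 0.6931
Sum over inside zeros: 2.0794.
I(r) = log|p(0)| + (inside sum) = 0.6931 + 2.0794 = 2.7726.
Closed form (all zeros inside, monic): I(r) = n·log(r) = 2·log(4) = 2.7726. ✓

I(r) ≈ 2.7726.


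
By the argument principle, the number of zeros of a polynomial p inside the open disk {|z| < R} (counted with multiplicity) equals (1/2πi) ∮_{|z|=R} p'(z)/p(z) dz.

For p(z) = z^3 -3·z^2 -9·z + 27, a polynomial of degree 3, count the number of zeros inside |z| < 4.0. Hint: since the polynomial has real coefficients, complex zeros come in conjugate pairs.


The zeros of p are: 3, 3, -3.
Their magnitudes are: 3, 3, 3.
Zeros with |z| < R = 4.0: 3, 3, -3.
Count = 3.
By the argument principle, (1/2πi) ∮_{|z|=R} p'(z)/p(z) dz equals exactly this count.

Number of zeros inside |z| < 4.0: 3.


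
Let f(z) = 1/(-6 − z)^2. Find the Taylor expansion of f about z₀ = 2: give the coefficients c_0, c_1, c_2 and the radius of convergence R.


Let w = z − z₀, so z = z₀ + w.
Then -6 − z = -6 − (z₀ + w) = (-6 − z₀) − w = -8 − w.
f(z) = 1/(-8 − w)^2 = (1/(-8)^2) · (1 − w/(-8))^{−2}.
By the binomial series (1−u)^{−2} = Σ_{n≥0} C(n+1, 1) u^n for |u|<1, with u = w/(-8):
  c_n = C(n+1, 1) / (-8)^(n+2).
  c_0 = 1/(-8)^2 = 1/64.
  c_1 = 2/(-8)^3 = -1/256.
  c_2 = 3/(-8)^4 = 3/4096.
The series is valid for |w/d| < 1, i.e. |z − z₀| < |d|.
Radius of convergence: R = |-6 − z₀| = |-8| = 8 (distance from z₀ to the singularity z = -6).

c_0 = 1/64, c_1 = -1/256, c_2 = 3/4096; R = 8.


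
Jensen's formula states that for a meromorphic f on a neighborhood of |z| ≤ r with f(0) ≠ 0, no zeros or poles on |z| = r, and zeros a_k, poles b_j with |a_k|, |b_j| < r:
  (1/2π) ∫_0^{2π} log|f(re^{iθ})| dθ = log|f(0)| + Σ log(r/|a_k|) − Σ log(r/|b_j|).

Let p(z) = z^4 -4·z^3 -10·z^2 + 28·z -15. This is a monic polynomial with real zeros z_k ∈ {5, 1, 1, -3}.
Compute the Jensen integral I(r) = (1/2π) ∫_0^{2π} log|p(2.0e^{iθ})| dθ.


Zeros: -3, 1, 1, 5; r = 2.0.
Inside |z| < r: 1, 1. Outside (|z| ≥ r): -3, 5.
p(0) = -15, so log|p(0)| = log(15) = 2.7081.
Apply Jensen: I(r) = log|p(0)| + Σ_k log(r/|z_k|), summed over zeros inside |z| < r.
  log(r/|z_k|) for z_k = 1: log(2.0/1) = 0.6931
  log(r/|z_k|) for z_k = 1: log(2.0/1) = 0.6931
  Outside zeros (-3, 5) contribute nothing to the Jensen sum.
Sum over inside zeros: 1.3863.
I(r) = log|p(0)| + (inside sum) = 2.7081 + 1.3863 = 4.0943.
Note: since some zeros are outside |z| ≤ r, the simplified n·log(r) form does NOT apply — only the inside zeros contribute.

I(r) ≈ 4.0943.


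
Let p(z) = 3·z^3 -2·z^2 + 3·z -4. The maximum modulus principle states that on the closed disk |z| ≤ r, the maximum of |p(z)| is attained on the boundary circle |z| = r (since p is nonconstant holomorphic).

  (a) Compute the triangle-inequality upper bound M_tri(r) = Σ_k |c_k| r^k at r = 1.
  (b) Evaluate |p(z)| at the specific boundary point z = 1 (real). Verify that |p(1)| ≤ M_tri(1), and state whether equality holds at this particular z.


Coefficients: c_0 = -4, c_1 = 3, c_2 = -2, c_3 = 3. Radius r = 1.
Part (a). Triangle bound: M_tri(r) = Σ_k |c_k| r^k
  = |-4|·1^0 + |3|·1^1 + |-2|·1^2 + |3|·1^3
  = 4 + 3 + 2 + 3 = 12.
This bounds M(r) := max_{|z|=r} |p(z)| from above; equality holds iff all terms c_k z^k can be made to align in phase at a single z on |z|=r.
Part (b). At z = 1 (real, on the circle |z| = r):
  p(1) = (-4)·1^0 + (3)·1^1 + (-2)·1^2 + (3)·1^3 = 0.
  |p(1)| = 0.
Check: |p(1)| = 0 ≤ 12 = M_tri(1). ✓ Equality does not hold at z = 1 (the coefficients have mixed signs, so the terms do not all align in phase there).

M_tri(1) = 12; |p(1)| = 0; equality at z=1: no.
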